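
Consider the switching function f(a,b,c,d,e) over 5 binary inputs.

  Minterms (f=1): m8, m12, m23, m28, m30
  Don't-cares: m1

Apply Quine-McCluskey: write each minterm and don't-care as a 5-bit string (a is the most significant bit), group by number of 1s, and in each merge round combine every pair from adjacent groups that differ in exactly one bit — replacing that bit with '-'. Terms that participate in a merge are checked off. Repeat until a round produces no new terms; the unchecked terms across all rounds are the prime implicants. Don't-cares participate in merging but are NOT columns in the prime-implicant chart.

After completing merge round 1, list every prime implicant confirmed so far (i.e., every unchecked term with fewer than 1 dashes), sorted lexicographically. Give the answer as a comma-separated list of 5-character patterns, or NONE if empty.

size-2^0 implicants → 00001  01000(✓)  01100(✓)  10111  11100(✓)  11110(✓)
size-2^1 implicants → -1100  01-00  111-0
Unchecked terms (primes): -1100, 00001, 01-00, 10111, 111-0

00001, 10111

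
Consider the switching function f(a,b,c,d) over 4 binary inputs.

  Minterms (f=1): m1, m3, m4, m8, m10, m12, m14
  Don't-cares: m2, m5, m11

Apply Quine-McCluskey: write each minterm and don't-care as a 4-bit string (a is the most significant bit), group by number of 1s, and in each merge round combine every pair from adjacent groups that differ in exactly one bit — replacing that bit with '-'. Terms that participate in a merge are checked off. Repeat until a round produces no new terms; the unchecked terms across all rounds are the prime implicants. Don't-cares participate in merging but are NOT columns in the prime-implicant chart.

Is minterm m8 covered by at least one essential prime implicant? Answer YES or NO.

YES

[col 0] 0001*, 0010*, 0011*, 0100*, 0101*, 1000*, 1010*, 1011*, 1100*, 1110*
[col 1] -010*, -011*, -100, 0-01, 00-1, 001-*, 010-, 1-00*, 1-10*, 10-0*, 101-*, 11-0*
[col 2] -01-, 1--0
Prime implicants: -01-, -100, 0-01, 00-1, 010-, 1--0
PI chart (minterm → PIs covering it):
  1 | 0-01,00-1
  3 | -01-,00-1
  4 | -100,010-
  8 | 1--0  (sole → essential)
  10 | -01-,1--0
  12 | -100,1--0
  14 | 1--0  (sole → essential)
Essential prime implicants: 1--0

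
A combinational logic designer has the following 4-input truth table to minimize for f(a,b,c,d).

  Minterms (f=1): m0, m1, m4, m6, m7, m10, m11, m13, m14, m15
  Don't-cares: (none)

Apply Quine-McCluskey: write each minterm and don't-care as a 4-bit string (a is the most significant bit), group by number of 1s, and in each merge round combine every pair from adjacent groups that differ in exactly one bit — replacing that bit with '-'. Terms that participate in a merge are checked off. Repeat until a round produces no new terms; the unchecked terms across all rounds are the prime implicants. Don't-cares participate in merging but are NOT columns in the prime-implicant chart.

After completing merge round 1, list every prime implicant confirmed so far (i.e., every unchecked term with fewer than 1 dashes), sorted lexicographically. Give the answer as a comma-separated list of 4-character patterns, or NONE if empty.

NONE

Round 0: 0000✓ 0001✓ 0100✓ 0110✓ 0111✓ 1010✓ 1011✓ 1101✓ 1110✓ 1111✓
Round 1: -110✓ -111✓ 0-00 000- 01-0 011-✓ 1-10✓ 1-11✓ 101-✓ 11-1 111-✓
Round 2: -11- 1-1-
PIs = {-11-, 0-00, 000-, 01-0, 1-1-, 11-1}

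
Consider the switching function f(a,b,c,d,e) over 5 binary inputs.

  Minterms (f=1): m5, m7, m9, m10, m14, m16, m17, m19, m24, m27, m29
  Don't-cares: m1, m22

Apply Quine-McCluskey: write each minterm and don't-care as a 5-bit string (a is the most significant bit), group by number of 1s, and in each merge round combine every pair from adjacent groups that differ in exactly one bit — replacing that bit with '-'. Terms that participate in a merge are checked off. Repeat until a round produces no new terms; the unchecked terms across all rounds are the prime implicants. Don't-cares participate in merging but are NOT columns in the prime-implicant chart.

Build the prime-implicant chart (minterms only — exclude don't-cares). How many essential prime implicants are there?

6

[col 0] 00001*, 00101*, 00111*, 01001*, 01010*, 01110*, 10000*, 10001*, 10011*, 10110, 11000*, 11011*, 11101
[col 1] -0001, 0-001, 00-01, 001-1, 01-10, 1-000, 1-011, 100-1, 1000-
Prime implicants: -0001, 0-001, 00-01, 001-1, 01-10, 1-000, 1-011, 100-1, 1000-, 10110, 11101
PI chart (minterm → PIs covering it):
  5 | 00-01,001-1
  7 | 001-1  (sole → essential)
  9 | 0-001  (sole → essential)
  10 | 01-10  (sole → essential)
  14 | 01-10  (sole → essential)
  16 | 1-000,1000-
  17 | -0001,100-1,1000-
  19 | 1-011,100-1
  24 | 1-000  (sole → essential)
  27 | 1-011  (sole → essential)
  29 | 11101  (sole → essential)
Essential prime implicants: 0-001, 001-1, 01-10, 1-000, 1-011, 11101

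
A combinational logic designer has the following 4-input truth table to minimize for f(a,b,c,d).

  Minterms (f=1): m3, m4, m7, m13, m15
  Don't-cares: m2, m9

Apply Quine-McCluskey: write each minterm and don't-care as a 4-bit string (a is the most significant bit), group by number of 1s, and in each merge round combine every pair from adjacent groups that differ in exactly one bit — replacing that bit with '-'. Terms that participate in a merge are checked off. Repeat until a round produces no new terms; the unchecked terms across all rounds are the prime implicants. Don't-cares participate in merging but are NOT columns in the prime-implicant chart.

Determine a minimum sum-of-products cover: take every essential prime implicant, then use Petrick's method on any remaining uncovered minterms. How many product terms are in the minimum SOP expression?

3

[col 0] 0010*, 0011*, 0100, 0111*, 1001*, 1101*, 1111*
[col 1] -111, 0-11, 001-, 1-01, 11-1
Prime implicants: -111, 0-11, 001-, 0100, 1-01, 11-1
PI chart (minterm → PIs covering it):
  3 | 0-11,001-
  4 | 0100  (sole → essential)
  7 | -111,0-11
  13 | 1-01,11-1
  15 | -111,11-1
Essential prime implicants: 0100
Petrick residual → 0-11, 11-1
Minimum SOP uses 3 PIs: a'cd + a'bc'd' + abd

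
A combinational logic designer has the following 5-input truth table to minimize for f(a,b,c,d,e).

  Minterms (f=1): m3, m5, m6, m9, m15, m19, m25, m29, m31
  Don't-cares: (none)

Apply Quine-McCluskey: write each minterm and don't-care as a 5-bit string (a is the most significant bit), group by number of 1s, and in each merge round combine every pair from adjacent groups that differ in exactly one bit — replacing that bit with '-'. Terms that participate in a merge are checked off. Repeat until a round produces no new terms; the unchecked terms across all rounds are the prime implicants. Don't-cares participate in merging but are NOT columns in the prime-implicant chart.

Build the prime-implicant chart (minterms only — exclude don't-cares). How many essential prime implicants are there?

5

size-2^0 implicants → 00011(✓)  00101  00110  01001(✓)  01111(✓)  10011(✓)  11001(✓)  11101(✓)  11111(✓)
size-2^1 implicants → -0011  -1001  -1111  11-01  111-1
Unchecked terms (primes): -0011, -1001, -1111, 00101, 00110, 11-01, 111-1
Minterm coverage:
  m3 ⊆ -0011 [E]
  m5 ⊆ 00101 [E]
  m6 ⊆ 00110 [E]
  m9 ⊆ -1001 [E]
  m15 ⊆ -1111 [E]
  m19 ⊆ -0011 [E]
  m25 ⊆ -1001,11-01
  m29 ⊆ 11-01,111-1
  m31 ⊆ -1111,111-1
E = {-0011, -1001, -1111, 00101, 00110}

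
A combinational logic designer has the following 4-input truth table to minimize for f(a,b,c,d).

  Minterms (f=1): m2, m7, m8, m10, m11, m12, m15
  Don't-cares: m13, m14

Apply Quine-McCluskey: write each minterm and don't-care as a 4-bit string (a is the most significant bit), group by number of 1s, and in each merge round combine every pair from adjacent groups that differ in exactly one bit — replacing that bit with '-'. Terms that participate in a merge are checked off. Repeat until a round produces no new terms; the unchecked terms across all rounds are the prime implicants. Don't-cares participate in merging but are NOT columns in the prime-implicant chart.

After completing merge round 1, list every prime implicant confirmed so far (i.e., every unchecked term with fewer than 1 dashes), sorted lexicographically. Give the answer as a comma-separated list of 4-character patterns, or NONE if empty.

NONE

[col 0] 0010*, 0111*, 1000*, 1010*, 1011*, 1100*, 1101*, 1110*, 1111*
[col 1] -010, -111, 1-00*, 1-10*, 1-11*, 10-0*, 101-*, 11-0*, 11-1*, 110-*, 111-*
[col 2] 1--0, 1-1-, 11--
Prime implicants: -010, -111, 1--0, 1-1-, 11--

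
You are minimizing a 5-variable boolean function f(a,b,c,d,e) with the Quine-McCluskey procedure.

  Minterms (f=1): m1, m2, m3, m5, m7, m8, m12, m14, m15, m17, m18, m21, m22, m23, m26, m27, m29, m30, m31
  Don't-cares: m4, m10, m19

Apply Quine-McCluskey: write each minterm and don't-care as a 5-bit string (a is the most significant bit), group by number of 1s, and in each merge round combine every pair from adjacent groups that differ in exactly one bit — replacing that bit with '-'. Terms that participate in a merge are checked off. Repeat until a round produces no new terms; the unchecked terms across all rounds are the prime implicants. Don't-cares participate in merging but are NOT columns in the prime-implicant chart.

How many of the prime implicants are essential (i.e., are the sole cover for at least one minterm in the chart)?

4

[col 0] 00001*, 00010*, 00011*, 00100*, 00101*, 00111*, 01000*, 01010*, 01100*, 01110*, 01111*, 10001*, 10010*, 10011*, 10101*, 10110*, 10111*, 11010*, 11011*, 11101*, 11110*, 11111*
[col 1] -0001*, -0010*, -0011*, -0101*, -0111*, -1010*, -1110*, -1111*, 0-010*, 0-100, 0-111*, 00-01*, 00-11*, 000-1*, 0001-*, 001-1*, 0010-, 01-00*, 01-10*, 010-0*, 011-0*, 0111-*, 1-010*, 1-011*, 1-101*, 1-110*, 1-111*, 10-01*, 10-10*, 10-11*, 100-1*, 1001-*, 101-1*, 1011-*, 11-10*, 11-11*, 1101-*, 111-1*, 1111-*
[col 2] --010, --111, -0-01*, -0-11*, -00-1*, -001-, -01-1*, -1-10, -111-, 00--1*, 01--0, 1--10*, 1--11*, 1-01-*, 1-1-1, 1-11-*, 10--1*, 10-1-*, 11-1-*
[col 3] -0--1, 1--1-
Prime implicants: --010, --111, -0--1, -001-, -1-10, -111-, 0-100, 0010-, 01--0, 1--1-, 1-1-1
PI chart (minterm → PIs covering it):
  1 | -0--1  (sole → essential)
  2 | --010,-001-
  3 | -0--1,-001-
  5 | -0--1,0010-
  7 | --111,-0--1
  8 | 01--0  (sole → essential)
  12 | 0-100,01--0
  14 | -1-10,-111-,01--0
  15 | --111,-111-
  17 | -0--1  (sole → essential)
  18 | --010,-001-,1--1-
  21 | -0--1,1-1-1
  22 | 1--1-  (sole → essential)
  23 | --111,-0--1,1--1-,1-1-1
  26 | --010,-1-10,1--1-
  27 | 1--1-  (sole → essential)
  29 | 1-1-1  (sole → essential)
  30 | -1-10,-111-,1--1-
  31 | --111,-111-,1--1-,1-1-1
Essential prime implicants: -0--1, 01--0, 1--1-, 1-1-1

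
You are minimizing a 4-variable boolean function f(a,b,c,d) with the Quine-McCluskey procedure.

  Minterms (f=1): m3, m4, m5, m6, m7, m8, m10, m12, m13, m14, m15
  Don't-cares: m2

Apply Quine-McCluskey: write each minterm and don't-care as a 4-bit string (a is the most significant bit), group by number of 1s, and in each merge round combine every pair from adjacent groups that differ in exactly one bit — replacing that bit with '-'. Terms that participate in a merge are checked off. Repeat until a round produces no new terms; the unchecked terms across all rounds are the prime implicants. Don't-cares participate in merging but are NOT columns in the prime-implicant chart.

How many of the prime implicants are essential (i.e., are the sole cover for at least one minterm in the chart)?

3

Round 0: 0010✓ 0011✓ 0100✓ 0101✓ 0110✓ 0111✓ 1000✓ 1010✓ 1100✓ 1101✓ 1110✓ 1111✓
Round 1: -010✓ -100✓ -101✓ -110✓ -111✓ 0-10✓ 0-11✓ 001-✓ 01-0✓ 01-1✓ 010-✓ 011-✓ 1-00✓ 1-10✓ 10-0✓ 11-0✓ 11-1✓ 110-✓ 111-✓
Round 2: --10 -1-0✓ -1-1✓ -10-✓ -11-✓ 0-1- 01--✓ 1--0 11--✓
Round 3: -1--
PIs = {--10, -1--, 0-1-, 1--0}
Coverage chart:
  m3: 0-1- ←essential
  m4: -1-- ←essential
  m5: -1-- ←essential
  m6: --10,-1--,0-1-
  m7: -1--,0-1-
  m8: 1--0 ←essential
  m10: --10,1--0
  m12: -1--,1--0
  m13: -1-- ←essential
  m14: --10,-1--,1--0
  m15: -1-- ←essential
Essential: -1--, 0-1-, 1--0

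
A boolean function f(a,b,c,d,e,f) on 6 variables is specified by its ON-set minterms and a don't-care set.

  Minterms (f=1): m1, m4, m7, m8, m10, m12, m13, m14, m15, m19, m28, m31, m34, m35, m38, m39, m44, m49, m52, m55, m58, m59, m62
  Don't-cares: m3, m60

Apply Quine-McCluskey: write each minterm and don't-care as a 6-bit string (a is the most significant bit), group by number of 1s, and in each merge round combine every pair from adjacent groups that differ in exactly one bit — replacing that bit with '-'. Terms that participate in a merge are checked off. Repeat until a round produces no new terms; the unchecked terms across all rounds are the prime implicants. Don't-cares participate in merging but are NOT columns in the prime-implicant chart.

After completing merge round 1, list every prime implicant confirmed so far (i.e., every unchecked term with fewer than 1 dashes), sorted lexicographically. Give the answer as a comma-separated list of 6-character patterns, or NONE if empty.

Round 0: 000001✓ 000011✓ 000100✓ 000111✓ 001000✓ 001010✓ 001100✓ 001101✓ 001110✓ 001111✓ 010011✓ 011100✓ 011111✓ 100010✓ 100011✓ 100110✓ 100111✓ 101100✓ 110001 110100✓ 110111✓ 111010✓ 111011✓ 111100✓ 111110✓
Round 1: -00011✓ -00111✓ -01100✓ -11100✓ 0-0011 0-1100✓ 0-1111 00-100 00-111 000-11✓ 0000-1 001-00✓ 001-10✓ 0010-0✓ 0011-0✓ 0011-1✓ 00110-✓ 00111-✓ 1-0111 1-1100✓ 100-10✓ 100-11✓ 10001-✓ 10011-✓ 11-100 111-10 11101- 1111-0
Round 2: --1100 -00-11 001--0 0011-- 100-1-
PIs = {--1100, -00-11, 0-0011, 0-1111, 00-100, 00-111, 0000-1, 001--0, 0011--, 1-0111, 100-1-, 11-100, 110001, 111-10, 11101-, 1111-0}

110001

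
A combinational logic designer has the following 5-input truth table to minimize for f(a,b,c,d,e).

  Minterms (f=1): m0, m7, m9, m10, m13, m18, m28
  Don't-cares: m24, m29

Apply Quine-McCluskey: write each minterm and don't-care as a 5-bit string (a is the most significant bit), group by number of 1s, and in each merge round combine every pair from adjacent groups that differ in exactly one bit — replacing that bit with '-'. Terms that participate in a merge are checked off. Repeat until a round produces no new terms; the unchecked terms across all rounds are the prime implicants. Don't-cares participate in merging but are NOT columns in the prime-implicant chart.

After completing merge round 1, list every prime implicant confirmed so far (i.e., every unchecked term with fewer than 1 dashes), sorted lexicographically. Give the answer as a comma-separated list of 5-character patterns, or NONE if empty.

Round 0: 00000 00111 01001✓ 01010 01101✓ 10010 11000✓ 11100✓ 11101✓
Round 1: -1101 01-01 11-00 1110-
PIs = {-1101, 00000, 00111, 01-01, 01010, 10010, 11-00, 1110-}

00000, 00111, 01010, 10010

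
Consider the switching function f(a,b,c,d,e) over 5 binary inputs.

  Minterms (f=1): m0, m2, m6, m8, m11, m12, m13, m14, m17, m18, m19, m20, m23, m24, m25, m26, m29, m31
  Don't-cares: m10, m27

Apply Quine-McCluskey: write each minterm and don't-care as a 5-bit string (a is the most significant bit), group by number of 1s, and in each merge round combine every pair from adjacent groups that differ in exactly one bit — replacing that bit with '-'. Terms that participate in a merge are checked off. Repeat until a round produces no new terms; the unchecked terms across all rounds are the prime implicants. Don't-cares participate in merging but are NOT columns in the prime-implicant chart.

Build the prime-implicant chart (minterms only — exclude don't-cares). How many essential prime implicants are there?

6

[col 0] 00000*, 00010*, 00110*, 01000*, 01010*, 01011*, 01100*, 01101*, 01110*, 10001*, 10010*, 10011*, 10100, 10111*, 11000*, 11001*, 11010*, 11011*, 11101*, 11111*
[col 1] -0010*, -1000*, -1010*, -1011*, -1101, 0-000*, 0-010*, 0-110*, 00-10*, 000-0*, 01-00*, 01-10*, 010-0*, 0101-*, 011-0*, 0110-, 1-001*, 1-010*, 1-011*, 1-111*, 10-11*, 100-1*, 1001-*, 11-01*, 11-11*, 110-0*, 110-1*, 1100-*, 1101-*, 111-1*
[col 2] --010, -10-0, -101-, 0--10, 0-0-0, 01--0, 1--11, 1-0-1, 1-01-, 11--1, 110--
Prime implicants: --010, -10-0, -101-, -1101, 0--10, 0-0-0, 01--0, 0110-, 1--11, 1-0-1, 1-01-, 10100, 11--1, 110--
PI chart (minterm → PIs covering it):
  0 | 0-0-0  (sole → essential)
  2 | --010,0--10,0-0-0
  6 | 0--10  (sole → essential)
  8 | -10-0,0-0-0,01--0
  11 | -101-  (sole → essential)
  12 | 01--0,0110-
  13 | -1101,0110-
  14 | 0--10,01--0
  17 | 1-0-1  (sole → essential)
  18 | --010,1-01-
  19 | 1--11,1-0-1,1-01-
  20 | 10100  (sole → essential)
  23 | 1--11  (sole → essential)
  24 | -10-0,110--
  25 | 1-0-1,11--1,110--
  26 | --010,-10-0,-101-,1-01-,110--
  29 | -1101,11--1
  31 | 1--11,11--1
Essential prime implicants: -101-, 0--10, 0-0-0, 1--11, 1-0-1, 10100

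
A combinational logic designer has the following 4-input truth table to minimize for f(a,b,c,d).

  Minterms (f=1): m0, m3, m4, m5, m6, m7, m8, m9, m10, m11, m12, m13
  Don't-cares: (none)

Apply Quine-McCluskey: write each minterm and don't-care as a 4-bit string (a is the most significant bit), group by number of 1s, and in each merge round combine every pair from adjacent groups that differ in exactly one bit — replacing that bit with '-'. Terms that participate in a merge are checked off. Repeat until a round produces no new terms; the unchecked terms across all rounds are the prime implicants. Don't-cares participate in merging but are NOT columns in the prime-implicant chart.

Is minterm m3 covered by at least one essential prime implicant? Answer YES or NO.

Round 0: 0000✓ 0011✓ 0100✓ 0101✓ 0110✓ 0111✓ 1000✓ 1001✓ 1010✓ 1011✓ 1100✓ 1101✓
Round 1: -000✓ -011 -100✓ -101✓ 0-00✓ 0-11 01-0✓ 01-1✓ 010-✓ 011-✓ 1-00✓ 1-01✓ 10-0✓ 10-1✓ 100-✓ 101-✓ 110-✓
Round 2: --00 -10- 01-- 1-0- 10--
PIs = {--00, -011, -10-, 0-11, 01--, 1-0-, 10--}
Coverage chart:
  m0: --00 ←essential
  m3: -011,0-11
  m4: --00,-10-,01--
  m5: -10-,01--
  m6: 01-- ←essential
  m7: 0-11,01--
  m8: --00,1-0-,10--
  m9: 1-0-,10--
  m10: 10-- ←essential
  m11: -011,10--
  m12: --00,-10-,1-0-
  m13: -10-,1-0-
Essential: --00, 01--, 10--

NO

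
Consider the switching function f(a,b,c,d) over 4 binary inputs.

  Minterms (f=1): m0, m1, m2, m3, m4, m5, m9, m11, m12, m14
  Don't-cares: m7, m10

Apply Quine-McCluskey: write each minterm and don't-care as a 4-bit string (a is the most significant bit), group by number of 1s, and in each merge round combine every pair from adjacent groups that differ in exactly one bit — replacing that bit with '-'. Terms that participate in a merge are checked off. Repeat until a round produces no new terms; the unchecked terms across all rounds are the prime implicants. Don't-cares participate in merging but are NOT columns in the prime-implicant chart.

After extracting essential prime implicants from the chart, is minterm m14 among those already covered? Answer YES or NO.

Round 0: 0000✓ 0001✓ 0010✓ 0011✓ 0100✓ 0101✓ 0111✓ 1001✓ 1010✓ 1011✓ 1100✓ 1110✓
Round 1: -001✓ -010✓ -011✓ -100 0-00✓ 0-01✓ 0-11✓ 00-0✓ 00-1✓ 000-✓ 001-✓ 01-1✓ 010-✓ 1-10 10-1✓ 101-✓ 11-0
Round 2: -0-1 -01- 0--1 0-0- 00--
PIs = {-0-1, -01-, -100, 0--1, 0-0-, 00--, 1-10, 11-0}
Coverage chart:
  m0: 0-0-,00--
  m1: -0-1,0--1,0-0-,00--
  m2: -01-,00--
  m3: -0-1,-01-,0--1,00--
  m4: -100,0-0-
  m5: 0--1,0-0-
  m9: -0-1 ←essential
  m11: -0-1,-01-
  m12: -100,11-0
  m14: 1-10,11-0
Essential: -0-1

NO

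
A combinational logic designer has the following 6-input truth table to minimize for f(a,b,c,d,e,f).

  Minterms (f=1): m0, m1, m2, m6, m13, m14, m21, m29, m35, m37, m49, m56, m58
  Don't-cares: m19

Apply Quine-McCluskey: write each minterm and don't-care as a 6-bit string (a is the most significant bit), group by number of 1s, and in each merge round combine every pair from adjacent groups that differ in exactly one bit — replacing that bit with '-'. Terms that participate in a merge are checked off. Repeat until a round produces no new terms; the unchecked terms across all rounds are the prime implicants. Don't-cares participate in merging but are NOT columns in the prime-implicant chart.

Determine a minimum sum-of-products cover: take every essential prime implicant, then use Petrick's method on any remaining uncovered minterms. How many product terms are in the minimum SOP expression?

9

[col 0] 000000*, 000001*, 000010*, 000110*, 001101*, 001110*, 010011, 010101*, 011101*, 100011, 100101, 110001, 111000*, 111010*
[col 1] 0-1101, 00-110, 000-10, 0000-0, 00000-, 01-101, 1110-0
Prime implicants: 0-1101, 00-110, 000-10, 0000-0, 00000-, 01-101, 010011, 100011, 100101, 110001, 1110-0
PI chart (minterm → PIs covering it):
  0 | 0000-0,00000-
  1 | 00000-  (sole → essential)
  2 | 000-10,0000-0
  6 | 00-110,000-10
  13 | 0-1101  (sole → essential)
  14 | 00-110  (sole → essential)
  21 | 01-101  (sole → essential)
  29 | 0-1101,01-101
  35 | 100011  (sole → essential)
  37 | 100101  (sole → essential)
  49 | 110001  (sole → essential)
  56 | 1110-0  (sole → essential)
  58 | 1110-0  (sole → essential)
Essential prime implicants: 0-1101, 00-110, 00000-, 01-101, 100011, 100101, 110001, 1110-0
Petrick residual → 000-10
Minimum SOP uses 9 PIs: a'cde'f + a'b'def' + a'b'c'ef' + a'b'c'd'e' + a'bde'f + ab'c'd'ef + ab'c'de'f + abc'd'e'f + abcd'f'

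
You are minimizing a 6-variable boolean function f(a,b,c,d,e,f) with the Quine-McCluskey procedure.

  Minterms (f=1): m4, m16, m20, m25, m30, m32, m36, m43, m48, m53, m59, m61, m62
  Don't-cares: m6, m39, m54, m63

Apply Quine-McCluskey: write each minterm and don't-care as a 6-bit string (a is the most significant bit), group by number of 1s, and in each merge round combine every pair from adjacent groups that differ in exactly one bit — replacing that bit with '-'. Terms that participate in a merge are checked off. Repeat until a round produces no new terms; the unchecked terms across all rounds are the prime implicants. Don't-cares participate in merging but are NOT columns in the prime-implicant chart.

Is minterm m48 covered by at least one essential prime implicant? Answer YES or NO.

[col 0] 000100*, 000110*, 010000*, 010100*, 011001, 011110*, 100000*, 100100*, 100111, 101011*, 110000*, 110101*, 110110*, 111011*, 111101*, 111110*, 111111*
[col 1] -00100, -10000, -11110, 0-0100, 0001-0, 010-00, 1-0000, 1-1011, 100-00, 11-101, 11-110, 111-11, 1111-1, 11111-
Prime implicants: -00100, -10000, -11110, 0-0100, 0001-0, 010-00, 011001, 1-0000, 1-1011, 100-00, 100111, 11-101, 11-110, 111-11, 1111-1, 11111-
PI chart (minterm → PIs covering it):
  4 | -00100,0-0100,0001-0
  16 | -10000,010-00
  20 | 0-0100,010-00
  25 | 011001  (sole → essential)
  30 | -11110  (sole → essential)
  32 | 1-0000,100-00
  36 | -00100,100-00
  43 | 1-1011  (sole → essential)
  48 | -10000,1-0000
  53 | 11-101  (sole → essential)
  59 | 1-1011,111-11
  61 | 11-101,1111-1
  62 | -11110,11-110,11111-
Essential prime implicants: -11110, 011001, 1-1011, 11-101

NO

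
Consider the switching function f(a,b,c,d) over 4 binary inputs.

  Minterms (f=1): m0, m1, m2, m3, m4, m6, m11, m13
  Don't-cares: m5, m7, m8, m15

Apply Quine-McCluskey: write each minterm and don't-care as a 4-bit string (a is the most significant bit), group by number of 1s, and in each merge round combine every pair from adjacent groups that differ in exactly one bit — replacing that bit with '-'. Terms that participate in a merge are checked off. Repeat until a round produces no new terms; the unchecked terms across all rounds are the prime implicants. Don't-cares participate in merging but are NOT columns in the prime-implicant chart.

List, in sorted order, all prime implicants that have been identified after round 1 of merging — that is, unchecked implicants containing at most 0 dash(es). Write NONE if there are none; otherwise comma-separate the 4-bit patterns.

[col 0] 0000*, 0001*, 0010*, 0011*, 0100*, 0101*, 0110*, 0111*, 1000*, 1011*, 1101*, 1111*
[col 1] -000, -011*, -101*, -111*, 0-00*, 0-01*, 0-10*, 0-11*, 00-0*, 00-1*, 000-*, 001-*, 01-0*, 01-1*, 010-*, 011-*, 1-11*, 11-1*
[col 2] --11, -1-1, 0--0*, 0--1*, 0-0-*, 0-1-*, 00--*, 01--*
[col 3] 0---
Prime implicants: --11, -000, -1-1, 0---

NONE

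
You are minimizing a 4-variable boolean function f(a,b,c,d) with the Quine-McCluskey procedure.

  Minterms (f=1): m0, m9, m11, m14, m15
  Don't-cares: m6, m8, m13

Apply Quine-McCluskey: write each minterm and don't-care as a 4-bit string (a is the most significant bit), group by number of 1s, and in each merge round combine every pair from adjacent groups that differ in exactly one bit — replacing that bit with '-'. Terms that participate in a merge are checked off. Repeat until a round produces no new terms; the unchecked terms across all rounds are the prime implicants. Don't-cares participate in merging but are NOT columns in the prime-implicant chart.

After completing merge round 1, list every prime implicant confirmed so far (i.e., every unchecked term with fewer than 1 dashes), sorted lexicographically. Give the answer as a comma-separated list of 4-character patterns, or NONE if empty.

NONE

Round 0: 0000✓ 0110✓ 1000✓ 1001✓ 1011✓ 1101✓ 1110✓ 1111✓
Round 1: -000 -110 1-01✓ 1-11✓ 10-1✓ 100- 11-1✓ 111-
Round 2: 1--1
PIs = {-000, -110, 1--1, 100-, 111-}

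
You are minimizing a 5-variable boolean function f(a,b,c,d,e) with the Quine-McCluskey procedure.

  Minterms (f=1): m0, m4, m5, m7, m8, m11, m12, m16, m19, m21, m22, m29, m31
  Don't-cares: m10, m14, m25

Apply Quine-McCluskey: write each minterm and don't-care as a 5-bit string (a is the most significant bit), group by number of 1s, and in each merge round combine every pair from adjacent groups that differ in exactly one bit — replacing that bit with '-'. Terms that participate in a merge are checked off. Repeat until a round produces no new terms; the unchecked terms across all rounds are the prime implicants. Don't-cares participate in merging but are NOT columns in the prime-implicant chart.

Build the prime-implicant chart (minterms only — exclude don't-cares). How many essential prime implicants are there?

6

[col 0] 00000*, 00100*, 00101*, 00111*, 01000*, 01010*, 01011*, 01100*, 01110*, 10000*, 10011, 10101*, 10110, 11001*, 11101*, 11111*
[col 1] -0000, -0101, 0-000*, 0-100*, 00-00*, 001-1, 0010-, 01-00*, 01-10*, 010-0*, 0101-, 011-0*, 1-101, 11-01, 111-1
[col 2] 0--00, 01--0
Prime implicants: -0000, -0101, 0--00, 001-1, 0010-, 01--0, 0101-, 1-101, 10011, 10110, 11-01, 111-1
PI chart (minterm → PIs covering it):
  0 | -0000,0--00
  4 | 0--00,0010-
  5 | -0101,001-1,0010-
  7 | 001-1  (sole → essential)
  8 | 0--00,01--0
  11 | 0101-  (sole → essential)
  12 | 0--00,01--0
  16 | -0000  (sole → essential)
  19 | 10011  (sole → essential)
  21 | -0101,1-101
  22 | 10110  (sole → essential)
  29 | 1-101,11-01,111-1
  31 | 111-1  (sole → essential)
Essential prime implicants: -0000, 001-1, 0101-, 10011, 10110, 111-1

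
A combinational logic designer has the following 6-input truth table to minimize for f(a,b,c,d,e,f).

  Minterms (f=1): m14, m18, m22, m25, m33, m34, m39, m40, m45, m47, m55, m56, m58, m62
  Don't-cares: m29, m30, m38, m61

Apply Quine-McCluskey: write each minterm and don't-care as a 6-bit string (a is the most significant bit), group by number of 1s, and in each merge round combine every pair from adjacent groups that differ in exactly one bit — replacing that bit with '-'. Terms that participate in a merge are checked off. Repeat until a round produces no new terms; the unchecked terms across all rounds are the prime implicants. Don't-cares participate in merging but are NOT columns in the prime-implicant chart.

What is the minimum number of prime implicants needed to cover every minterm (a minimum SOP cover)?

size-2^0 implicants → 001110(✓)  010010(✓)  010110(✓)  011001(✓)  011101(✓)  011110(✓)  100001  100010(✓)  100110(✓)  100111(✓)  101000(✓)  101101(✓)  101111(✓)  110111(✓)  111000(✓)  111010(✓)  111101(✓)  111110(✓)
size-2^1 implicants → -11101  -11110  0-1110  01-110  010-10  011-01  1-0111  1-1000  1-1101  10-111  100-10  10011-  1011-1  111-10  1110-0
Unchecked terms (primes): -11101, -11110, 0-1110, 01-110, 010-10, 011-01, 1-0111, 1-1000, 1-1101, 10-111, 100-10, 100001, 10011-, 1011-1, 111-10, 1110-0
Minterm coverage:
  m14 ⊆ 0-1110 [E]
  m18 ⊆ 010-10 [E]
  m22 ⊆ 01-110,010-10
  m25 ⊆ 011-01 [E]
  m33 ⊆ 100001 [E]
  m34 ⊆ 100-10 [E]
  m39 ⊆ 1-0111,10-111,10011-
  m40 ⊆ 1-1000 [E]
  m45 ⊆ 1-1101,1011-1
  m47 ⊆ 10-111,1011-1
  m55 ⊆ 1-0111 [E]
  m56 ⊆ 1-1000,1110-0
  m58 ⊆ 111-10,1110-0
  m62 ⊆ -11110,111-10
E = {0-1110, 010-10, 011-01, 1-0111, 1-1000, 100-10, 100001}
Petrick residual → 1011-1, 111-10
Cover = a'cdef' + a'bc'ef' + a'bce'f + ac'def + acd'e'f' + ab'c'ef' + ab'c'd'e'f + ab'cdf + abcef'  |cover|=9

9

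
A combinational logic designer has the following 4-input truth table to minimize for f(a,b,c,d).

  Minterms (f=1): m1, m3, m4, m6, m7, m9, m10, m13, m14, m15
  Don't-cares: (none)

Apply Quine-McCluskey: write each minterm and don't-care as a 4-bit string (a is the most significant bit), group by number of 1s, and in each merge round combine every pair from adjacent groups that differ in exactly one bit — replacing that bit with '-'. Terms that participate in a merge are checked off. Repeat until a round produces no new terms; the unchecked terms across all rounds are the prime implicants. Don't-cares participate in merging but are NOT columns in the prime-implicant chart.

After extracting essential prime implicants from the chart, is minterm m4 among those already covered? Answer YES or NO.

YES

Round 0: 0001✓ 0011✓ 0100✓ 0110✓ 0111✓ 1001✓ 1010✓ 1101✓ 1110✓ 1111✓
Round 1: -001 -110✓ -111✓ 0-11 00-1 01-0 011-✓ 1-01 1-10 11-1 111-✓
Round 2: -11-
PIs = {-001, -11-, 0-11, 00-1, 01-0, 1-01, 1-10, 11-1}
Coverage chart:
  m1: -001,00-1
  m3: 0-11,00-1
  m4: 01-0 ←essential
  m6: -11-,01-0
  m7: -11-,0-11
  m9: -001,1-01
  m10: 1-10 ←essential
  m13: 1-01,11-1
  m14: -11-,1-10
  m15: -11-,11-1
Essential: 01-0, 1-10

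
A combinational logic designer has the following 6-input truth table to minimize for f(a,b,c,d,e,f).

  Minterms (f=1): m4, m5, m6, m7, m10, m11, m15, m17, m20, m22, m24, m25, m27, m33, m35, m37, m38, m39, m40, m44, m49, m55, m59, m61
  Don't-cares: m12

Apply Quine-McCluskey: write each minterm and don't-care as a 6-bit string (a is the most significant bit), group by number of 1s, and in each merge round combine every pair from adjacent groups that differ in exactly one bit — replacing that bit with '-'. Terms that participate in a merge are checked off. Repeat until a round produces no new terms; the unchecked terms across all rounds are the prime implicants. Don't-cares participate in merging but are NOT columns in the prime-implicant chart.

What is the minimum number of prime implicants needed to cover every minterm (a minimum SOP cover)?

Round 0: 000100✓ 000101✓ 000110✓ 000111✓ 001010✓ 001011✓ 001100✓ 001111✓ 010001✓ 010100✓ 010110✓ 011000✓ 011001✓ 011011✓ 100001✓ 100011✓ 100101✓ 100110✓ 100111✓ 101000✓ 101100✓ 110001✓ 110111✓ 111011✓ 111101
Round 1: -00101✓ -00110✓ -00111✓ -01100 -10001 -11011 0-0100✓ 0-0110✓ 0-1011 00-100 00-111 0001-0✓ 0001-1✓ 00010-✓ 00011-✓ 001-11 00101- 01-001 0101-0✓ 0110-1 01100- 1-0001 1-0111 100-01✓ 100-11✓ 1000-1✓ 1001-1✓ 10011-✓ 101-00
Round 2: -001-1 -0011- 0-01-0 0001-- 100--1
PIs = {-001-1, -0011-, -01100, -10001, -11011, 0-01-0, 0-1011, 00-100, 00-111, 0001--, 001-11, 00101-, 01-001, 0110-1, 01100-, 1-0001, 1-0111, 100--1, 101-00, 111101}
Coverage chart:
  m4: 0-01-0,00-100,0001--
  m5: -001-1,0001--
  m6: -0011-,0-01-0,0001--
  m7: -001-1,-0011-,00-111,0001--
  m10: 00101- ←essential
  m11: 0-1011,001-11,00101-
  m15: 00-111,001-11
  m17: -10001,01-001
  m20: 0-01-0 ←essential
  m22: 0-01-0 ←essential
  m24: 01100- ←essential
  m25: 01-001,0110-1,01100-
  m27: -11011,0-1011,0110-1
  m33: 1-0001,100--1
  m35: 100--1 ←essential
  m37: -001-1,100--1
  m38: -0011- ←essential
  m39: -001-1,-0011-,1-0111,100--1
  m40: 101-00 ←essential
  m44: -01100,101-00
  m49: -10001,1-0001
  m55: 1-0111 ←essential
  m59: -11011 ←essential
  m61: 111101 ←essential
Essential: -0011-, -11011, 0-01-0, 00101-, 01100-, 1-0111, 100--1, 101-00, 111101
Petrick residual → -001-1, -10001, 00-111
Min cover (12 terms): b'c'df + b'c'de + bc'd'e'f + bcd'ef + a'c'df' + a'b'def + a'b'cd'e + a'bcd'e' + ac'def + ab'c'f + ab'ce'f' + abcde'f

12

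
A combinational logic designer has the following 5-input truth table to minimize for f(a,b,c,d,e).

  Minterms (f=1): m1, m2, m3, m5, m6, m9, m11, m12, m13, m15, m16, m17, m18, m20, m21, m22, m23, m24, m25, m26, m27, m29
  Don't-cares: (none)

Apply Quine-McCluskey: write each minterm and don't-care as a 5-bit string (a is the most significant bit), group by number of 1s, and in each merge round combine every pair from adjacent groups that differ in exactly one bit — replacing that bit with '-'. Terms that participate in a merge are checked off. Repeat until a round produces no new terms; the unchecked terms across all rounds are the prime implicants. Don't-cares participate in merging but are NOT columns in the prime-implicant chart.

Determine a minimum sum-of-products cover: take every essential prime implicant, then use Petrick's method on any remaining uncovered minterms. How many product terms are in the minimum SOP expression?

size-2^0 implicants → 00001(✓)  00010(✓)  00011(✓)  00101(✓)  00110(✓)  01001(✓)  01011(✓)  01100(✓)  01101(✓)  01111(✓)  10000(✓)  10001(✓)  10010(✓)  10100(✓)  10101(✓)  10110(✓)  10111(✓)  11000(✓)  11001(✓)  11010(✓)  11011(✓)  11101(✓)
size-2^1 implicants → -0001(✓)  -0010(✓)  -0101(✓)  -0110(✓)  -1001(✓)  -1011(✓)  -1101(✓)  0-001(✓)  0-011(✓)  0-101(✓)  00-01(✓)  00-10(✓)  000-1(✓)  0001-  01-01(✓)  01-11(✓)  010-1(✓)  011-1(✓)  0110-  1-000(✓)  1-001(✓)  1-010(✓)  1-101(✓)  10-00(✓)  10-01(✓)  10-10(✓)  100-0(✓)  1000-(✓)  101-0(✓)  101-1(✓)  1010-(✓)  1011-(✓)  11-01(✓)  110-0(✓)  110-1(✓)  1100-(✓)  1101-(✓)
size-2^2 implicants → --001(✓)  --101(✓)  -0-01(✓)  -0-10  -1-01(✓)  -10-1  0--01(✓)  0-0-1  01--1  1--01(✓)  1-0-0  1-00-  10--0  10-0-  101--  110--
size-2^3 implicants → ---01
Unchecked terms (primes): ---01, -0-10, -10-1, 0-0-1, 0001-, 01--1, 0110-, 1-0-0, 1-00-, 10--0, 10-0-, 101--, 110--
Minterm coverage:
  m1 ⊆ ---01,0-0-1
  m2 ⊆ -0-10,0001-
  m3 ⊆ 0-0-1,0001-
  m5 ⊆ ---01 [E]
  m6 ⊆ -0-10 [E]
  m9 ⊆ ---01,-10-1,0-0-1,01--1
  m11 ⊆ -10-1,0-0-1,01--1
  m12 ⊆ 0110- [E]
  m13 ⊆ ---01,01--1,0110-
  m15 ⊆ 01--1 [E]
  m16 ⊆ 1-0-0,1-00-,10--0,10-0-
  m17 ⊆ ---01,1-00-,10-0-
  m18 ⊆ -0-10,1-0-0,10--0
  m20 ⊆ 10--0,10-0-,101--
  m21 ⊆ ---01,10-0-,101--
  m22 ⊆ -0-10,10--0,101--
  m23 ⊆ 101-- [E]
  m24 ⊆ 1-0-0,1-00-,110--
  m25 ⊆ ---01,-10-1,1-00-,110--
  m26 ⊆ 1-0-0,110--
  m27 ⊆ -10-1,110--
  m29 ⊆ ---01 [E]
E = {---01, -0-10, 01--1, 0110-, 101--}
Petrick residual → -10-1, 0-0-1, 1-0-0
Cover = d'e + b'de' + bc'e + a'c'e + a'be + a'bcd' + ac'e' + ab'c  |cover|=8

8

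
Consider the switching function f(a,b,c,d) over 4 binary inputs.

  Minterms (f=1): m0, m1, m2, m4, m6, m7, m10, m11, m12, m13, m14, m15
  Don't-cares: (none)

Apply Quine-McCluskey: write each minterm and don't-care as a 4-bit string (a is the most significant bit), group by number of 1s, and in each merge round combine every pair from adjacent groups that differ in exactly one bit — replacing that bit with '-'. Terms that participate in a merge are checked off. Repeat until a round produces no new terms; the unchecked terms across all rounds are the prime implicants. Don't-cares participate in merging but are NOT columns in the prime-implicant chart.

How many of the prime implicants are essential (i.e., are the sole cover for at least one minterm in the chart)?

size-2^0 implicants → 0000(✓)  0001(✓)  0010(✓)  0100(✓)  0110(✓)  0111(✓)  1010(✓)  1011(✓)  1100(✓)  1101(✓)  1110(✓)  1111(✓)
size-2^1 implicants → -010(✓)  -100(✓)  -110(✓)  -111(✓)  0-00(✓)  0-10(✓)  00-0(✓)  000-  01-0(✓)  011-(✓)  1-10(✓)  1-11(✓)  101-(✓)  11-0(✓)  11-1(✓)  110-(✓)  111-(✓)
size-2^2 implicants → --10  -1-0  -11-  0--0  1-1-  11--
Unchecked terms (primes): --10, -1-0, -11-, 0--0, 000-, 1-1-, 11--
Minterm coverage:
  m0 ⊆ 0--0,000-
  m1 ⊆ 000- [E]
  m2 ⊆ --10,0--0
  m4 ⊆ -1-0,0--0
  m6 ⊆ --10,-1-0,-11-,0--0
  m7 ⊆ -11- [E]
  m10 ⊆ --10,1-1-
  m11 ⊆ 1-1- [E]
  m12 ⊆ -1-0,11--
  m13 ⊆ 11-- [E]
  m14 ⊆ --10,-1-0,-11-,1-1-,11--
  m15 ⊆ -11-,1-1-,11--
E = {-11-, 000-, 1-1-, 11--}

4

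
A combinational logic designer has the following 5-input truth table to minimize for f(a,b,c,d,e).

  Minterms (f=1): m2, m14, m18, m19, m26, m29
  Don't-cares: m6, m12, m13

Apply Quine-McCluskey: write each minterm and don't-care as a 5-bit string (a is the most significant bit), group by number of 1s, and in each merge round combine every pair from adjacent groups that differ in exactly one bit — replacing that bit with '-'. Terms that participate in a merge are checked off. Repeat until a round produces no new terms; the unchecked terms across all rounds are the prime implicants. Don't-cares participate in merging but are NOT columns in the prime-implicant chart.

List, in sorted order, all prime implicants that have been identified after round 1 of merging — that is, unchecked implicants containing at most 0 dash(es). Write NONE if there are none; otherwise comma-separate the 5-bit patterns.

NONE

[col 0] 00010*, 00110*, 01100*, 01101*, 01110*, 10010*, 10011*, 11010*, 11101*
[col 1] -0010, -1101, 0-110, 00-10, 011-0, 0110-, 1-010, 1001-
Prime implicants: -0010, -1101, 0-110, 00-10, 011-0, 0110-, 1-010, 1001-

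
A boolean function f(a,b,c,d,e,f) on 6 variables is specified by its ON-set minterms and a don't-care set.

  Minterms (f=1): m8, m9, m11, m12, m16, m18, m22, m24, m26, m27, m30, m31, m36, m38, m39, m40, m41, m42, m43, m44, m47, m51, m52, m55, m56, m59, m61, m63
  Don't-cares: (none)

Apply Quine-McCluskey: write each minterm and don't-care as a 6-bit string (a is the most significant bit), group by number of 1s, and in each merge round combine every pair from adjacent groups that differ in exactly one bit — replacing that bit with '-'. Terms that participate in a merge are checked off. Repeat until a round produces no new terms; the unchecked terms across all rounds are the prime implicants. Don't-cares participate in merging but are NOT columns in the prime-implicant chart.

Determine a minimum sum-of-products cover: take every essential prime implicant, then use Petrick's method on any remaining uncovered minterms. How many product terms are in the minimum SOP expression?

Round 0: 001000✓ 001001✓ 001011✓ 001100✓ 010000✓ 010010✓ 010110✓ 011000✓ 011010✓ 011011✓ 011110✓ 011111✓ 100100✓ 100110✓ 100111✓ 101000✓ 101001✓ 101010✓ 101011✓ 101100✓ 101111✓ 110011✓ 110100✓ 110111✓ 111000✓ 111011✓ 111101✓ 111111✓
Round 1: -01000✓ -01001✓ -01011✓ -01100✓ -11000✓ -11011✓ -11111✓ 0-1000✓ 0-1011✓ 001-00✓ 0010-1✓ 00100-✓ 01-000✓ 01-010✓ 01-110✓ 010-10✓ 0100-0✓ 011-10✓ 011-11✓ 0110-0✓ 01101-✓ 01111-✓ 1-0100 1-0111✓ 1-1000✓ 1-1011✓ 1-1111✓ 10-100 10-111✓ 1001-0 10011- 101-00✓ 101-11✓ 1010-0✓ 1010-1✓ 10100-✓ 10101-✓ 11-011✓ 11-111✓ 110-11✓ 111-11✓ 1111-1
Round 2: --1000 --1011 -01-00 -010-1 -0100- -11-11 01--10 01-0-0 011-1- 1--111 1-1-11 1010-- 11--11
PIs = {--1000, --1011, -01-00, -010-1, -0100-, -11-11, 01--10, 01-0-0, 011-1-, 1--111, 1-0100, 1-1-11, 10-100, 1001-0, 10011-, 1010--, 11--11, 1111-1}
Coverage chart:
  m8: --1000,-01-00,-0100-
  m9: -010-1,-0100-
  m11: --1011,-010-1
  m12: -01-00 ←essential
  m16: 01-0-0 ←essential
  m18: 01--10,01-0-0
  m22: 01--10 ←essential
  m24: --1000,01-0-0
  m26: 01--10,01-0-0,011-1-
  m27: --1011,-11-11,011-1-
  m30: 01--10,011-1-
  m31: -11-11,011-1-
  m36: 1-0100,10-100,1001-0
  m38: 1001-0,10011-
  m39: 1--111,10011-
  m40: --1000,-01-00,-0100-,1010--
  m41: -010-1,-0100-,1010--
  m42: 1010-- ←essential
  m43: --1011,-010-1,1-1-11,1010--
  m44: -01-00,10-100
  m47: 1--111,1-1-11
  m51: 11--11 ←essential
  m52: 1-0100 ←essential
  m55: 1--111,11--11
  m56: --1000 ←essential
  m59: --1011,-11-11,1-1-11,11--11
  m61: 1111-1 ←essential
  m63: -11-11,1--111,1-1-11,11--11,1111-1
Essential: --1000, -01-00, 01--10, 01-0-0, 1-0100, 1010--, 11--11, 1111-1
Petrick residual → -010-1, -11-11, 1--111, 1001-0
Min cover (12 terms): cd'e'f' + b'ce'f' + b'cd'f + bcef + a'bef' + a'bd'f' + adef + ac'de'f' + ab'c'df' + ab'cd' + abef + abcdf

12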